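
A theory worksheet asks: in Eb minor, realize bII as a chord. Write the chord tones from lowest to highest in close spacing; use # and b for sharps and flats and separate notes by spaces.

Fb Ab Cb

Scale degree 2 in Eb minor is F; lowering it a half step gives Fb. bII is the Neapolitan chord — a major triad on the lowered second degree.
So the chord is Fb-Ab-Cb.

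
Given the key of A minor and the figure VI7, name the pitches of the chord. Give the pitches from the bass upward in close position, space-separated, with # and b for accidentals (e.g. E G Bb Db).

In A minor, the submediant is F, and the diatonic chord built there is a major seventh chord.
Stacking thirds from F gives F-A-C-E.

F A C E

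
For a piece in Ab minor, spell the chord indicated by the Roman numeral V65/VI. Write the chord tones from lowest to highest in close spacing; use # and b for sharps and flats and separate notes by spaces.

Eb Gb Bbb Cb

The slash means an applied dominant: we want the dominant of VI. In Ab minor, VI is Fb major, and its dominant is built on Cb.
Building a dominant seventh chord on Cb gives Cb-Eb-Gb-Bbb.
The figured bass 65 indicates first inversion, placing the third (Eb) in the bass: Eb-Gb-Bbb-Cb.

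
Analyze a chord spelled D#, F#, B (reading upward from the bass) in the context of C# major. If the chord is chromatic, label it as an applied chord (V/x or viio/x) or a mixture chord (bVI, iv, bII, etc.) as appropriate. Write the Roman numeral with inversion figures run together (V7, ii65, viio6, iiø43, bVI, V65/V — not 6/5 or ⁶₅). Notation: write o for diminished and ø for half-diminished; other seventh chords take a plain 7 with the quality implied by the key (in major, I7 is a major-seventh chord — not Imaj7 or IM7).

bVII6

Stacked in thirds the chord is B-D#-F#: a major triad on B.
B is the lowered seventh degree of C# major (diatonic 7 would be B#). This is a major triad on the lowered seventh degree (the subtonic), borrowed from the parallel minor.
With D# in the bass the chord is in first inversion, so the figured bass is 6.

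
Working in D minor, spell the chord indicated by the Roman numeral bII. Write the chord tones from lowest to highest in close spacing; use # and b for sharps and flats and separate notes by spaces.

Scale degree 2 in D minor is E; lowering it a half step gives Eb. bII is the Neapolitan chord — a major triad on the lowered second degree.
So the chord is Eb-G-Bb, a major triad.

Eb G Bb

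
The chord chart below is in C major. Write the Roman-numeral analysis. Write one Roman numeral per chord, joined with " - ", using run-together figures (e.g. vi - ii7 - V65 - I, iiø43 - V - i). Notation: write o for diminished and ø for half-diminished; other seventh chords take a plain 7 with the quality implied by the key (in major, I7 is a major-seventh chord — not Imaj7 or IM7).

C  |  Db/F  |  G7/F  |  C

I - bII6 - V42 - I

C: root C is the tonic; major triad there is I.
Db/F: major triad on Db — chromatic; Db is the lowered second degree, so this is the Neapolitan sixth, bII6 (third, F, in the bass — hence the 6).
G7/F has root G, degree 5 in C major, so V42.
C: major triad on C = scale degree 1 → I.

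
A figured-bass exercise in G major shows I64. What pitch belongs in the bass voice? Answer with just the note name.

D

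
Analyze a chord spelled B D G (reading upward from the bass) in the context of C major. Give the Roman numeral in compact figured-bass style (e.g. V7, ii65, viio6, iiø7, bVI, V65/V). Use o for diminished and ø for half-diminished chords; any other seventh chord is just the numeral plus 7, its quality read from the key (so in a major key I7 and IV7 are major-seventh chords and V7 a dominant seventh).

Stacked in thirds the chord is G-B-D: a major triad on G.
In C major, G is the dominant; the diatonic major triad there is V.
With B in the bass the chord is in first inversion, so the figured bass is 6.

V6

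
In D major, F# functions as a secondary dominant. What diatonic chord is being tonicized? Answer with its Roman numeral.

The chord is a major triad on F#.
A dominant resolves down a perfect fifth: F# → B. In D major, B is scale degree 6, i.e. vi.

vi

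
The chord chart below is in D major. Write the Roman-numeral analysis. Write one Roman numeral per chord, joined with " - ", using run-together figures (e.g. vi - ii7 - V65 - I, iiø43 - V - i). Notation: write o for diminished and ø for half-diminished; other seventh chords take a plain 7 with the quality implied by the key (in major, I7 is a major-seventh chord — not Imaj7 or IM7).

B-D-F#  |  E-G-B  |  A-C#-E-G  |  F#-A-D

vi - ii - V7 - I6

B-D-F#: minor triad on B = scale degree 6 → vi.
E-G-B: root E is the supertonic; minor triad there is ii.
A-C#-E-G has root A, degree 5 in D major, so V7.
F#-A-D has root D, degree 1 in D major, so I6.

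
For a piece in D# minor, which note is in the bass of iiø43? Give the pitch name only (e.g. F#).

B

iiø in D# minor has root E#; the chord is E#-G#-B-D#.
The figure 43 means second inversion — the fifth is in the bass.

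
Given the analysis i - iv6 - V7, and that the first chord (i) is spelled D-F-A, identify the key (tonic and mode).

D minor

i is given as D-F-A — a minor triad with root D.
If D is scale degree 1 and the mode makes that degree carry a minor triad, the tonic is D and the mode is minor.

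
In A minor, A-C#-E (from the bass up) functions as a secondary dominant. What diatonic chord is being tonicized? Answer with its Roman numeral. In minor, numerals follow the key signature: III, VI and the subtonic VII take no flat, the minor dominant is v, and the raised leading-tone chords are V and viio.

iv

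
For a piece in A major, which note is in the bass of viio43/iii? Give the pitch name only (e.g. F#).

The applied chord viio43/iii is rooted on B#: B#-D#-F#-A.
The figure 43 means second inversion — the fifth is in the bass.

F#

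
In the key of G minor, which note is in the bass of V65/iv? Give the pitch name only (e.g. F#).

The applied chord V65/iv is rooted on G: G-B-D-F.
The figure 65 means first inversion — the third is in the bass.

B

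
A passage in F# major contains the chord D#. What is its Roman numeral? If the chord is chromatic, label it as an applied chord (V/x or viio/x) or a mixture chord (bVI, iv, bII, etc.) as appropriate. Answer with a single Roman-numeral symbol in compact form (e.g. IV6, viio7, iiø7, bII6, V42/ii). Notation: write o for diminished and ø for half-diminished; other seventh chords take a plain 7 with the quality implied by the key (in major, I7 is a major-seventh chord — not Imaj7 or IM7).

V/ii

The pitches D#-F##-A# form a major triad rooted on D#.
D# is not a diatonic chord root with this quality in F# major, but it lies a perfect fifth above G# (ii), so the chord functions as an applied dominant of ii.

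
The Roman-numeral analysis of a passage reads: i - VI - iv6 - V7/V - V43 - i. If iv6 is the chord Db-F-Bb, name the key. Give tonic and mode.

The chord Bbm/Db is a minor triad rooted on Bb; its label is iv6.
iv6 on Bb implies Bb is the subdominant; that puts the tonic at F, and the lowercase numeral fits minor mode.

F minor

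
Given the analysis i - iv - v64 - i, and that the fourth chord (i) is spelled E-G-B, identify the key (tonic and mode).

E minor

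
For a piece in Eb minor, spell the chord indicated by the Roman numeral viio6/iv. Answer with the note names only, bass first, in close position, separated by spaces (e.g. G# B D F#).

The slash marks an applied leading-tone chord: viio of iv. In Eb minor, iv is Ab, so the leading tone to it is G, a half step below.
Building a diminished triad on G gives G-Bb-Db.
With the 6 figure the chord is in first inversion; from the bass Bb upward in close position it reads Bb-Db-G.

Bb Db G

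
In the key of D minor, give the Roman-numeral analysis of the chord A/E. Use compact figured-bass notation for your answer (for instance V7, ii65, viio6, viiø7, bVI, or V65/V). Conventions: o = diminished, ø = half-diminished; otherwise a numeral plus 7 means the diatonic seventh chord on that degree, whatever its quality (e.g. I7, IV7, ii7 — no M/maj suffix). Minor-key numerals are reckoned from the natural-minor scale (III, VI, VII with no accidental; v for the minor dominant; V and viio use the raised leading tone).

V64

Stacked in thirds the chord is A-C#-E: a major triad on A.
A is scale degree 5 in D minor, and a major triad on that degree is written V.
With E in the bass the chord is in second inversion, so the figured bass is 64.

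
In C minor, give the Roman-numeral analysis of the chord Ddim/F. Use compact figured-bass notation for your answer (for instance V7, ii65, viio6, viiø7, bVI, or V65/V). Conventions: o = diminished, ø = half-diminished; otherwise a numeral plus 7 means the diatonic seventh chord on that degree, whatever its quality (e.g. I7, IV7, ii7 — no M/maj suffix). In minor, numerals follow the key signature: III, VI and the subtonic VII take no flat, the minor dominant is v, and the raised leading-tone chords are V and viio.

The pitches D-F-Ab form a diminished triad rooted on D.
In C minor, D is the supertonic; the diatonic diminished triad there is iio.
With F in the bass the chord is in first inversion, so the figured bass is 6.

iio6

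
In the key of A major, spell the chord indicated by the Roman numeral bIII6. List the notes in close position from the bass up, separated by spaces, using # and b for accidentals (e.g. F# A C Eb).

E G C

Scale degree 3 in A major is C#; lowering it a half step gives C. bIII6 is a major triad on the lowered third degree, borrowed from the parallel minor.
So the chord is C-E-G, a major triad.
The figured bass 6 indicates first inversion, placing the third (E) in the bass: E-G-C.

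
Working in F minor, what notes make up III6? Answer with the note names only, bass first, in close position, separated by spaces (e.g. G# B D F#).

The numeral's case and figure indicate a major triad. In F minor its root, the mediant, is Ab.
That chord is spelled Ab-C-Eb.
The figured bass 6 indicates first inversion, placing the third (C) in the bass: C-Eb-Ab.

C Eb Ab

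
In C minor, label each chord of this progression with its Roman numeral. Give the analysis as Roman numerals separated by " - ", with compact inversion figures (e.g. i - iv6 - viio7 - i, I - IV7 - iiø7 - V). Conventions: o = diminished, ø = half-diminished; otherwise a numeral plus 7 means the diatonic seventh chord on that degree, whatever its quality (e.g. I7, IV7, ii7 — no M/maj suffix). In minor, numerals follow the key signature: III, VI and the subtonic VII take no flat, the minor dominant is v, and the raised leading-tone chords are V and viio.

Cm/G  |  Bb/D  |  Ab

i64 - VII6 - VI

Cm/G has root C, degree 1 in C minor, so i64.
Bb/D: root Bb is the subtonic; major triad there is VII6.
Ab: major triad on Ab = scale degree 6 → VI.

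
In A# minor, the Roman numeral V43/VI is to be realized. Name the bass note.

G#

The applied chord V43/VI is rooted on C#: C#-E#-G#-B.
The figure 43 means second inversion — the fifth is in the bass.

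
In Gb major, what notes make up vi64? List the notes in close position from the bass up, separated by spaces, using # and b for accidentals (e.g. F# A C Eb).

Bb Eb Gb

The numeral's case and figure indicate a minor triad. In Gb major its root, scale degree 6, is Eb.
Stacking thirds from Eb gives Eb-Gb-Bb.
The figured bass 64 indicates second inversion, placing the fifth (Bb) in the bass: Bb-Eb-Gb.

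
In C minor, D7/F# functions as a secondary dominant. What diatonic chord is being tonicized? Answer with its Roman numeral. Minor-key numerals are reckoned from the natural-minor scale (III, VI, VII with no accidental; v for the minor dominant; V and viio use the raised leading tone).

The chord is a dominant seventh chord on D.
A dominant resolves down a perfect fifth: D → G. In C minor, G is scale degree 5, i.e. V.

V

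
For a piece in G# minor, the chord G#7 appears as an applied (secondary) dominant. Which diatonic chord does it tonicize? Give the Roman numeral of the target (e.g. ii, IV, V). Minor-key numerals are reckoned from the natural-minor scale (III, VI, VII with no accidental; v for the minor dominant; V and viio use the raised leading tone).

iv

The chord is a dominant seventh chord on G#.
A dominant resolves down a perfect fifth: G# → C#. In G# minor, C# is scale degree 4, i.e. iv.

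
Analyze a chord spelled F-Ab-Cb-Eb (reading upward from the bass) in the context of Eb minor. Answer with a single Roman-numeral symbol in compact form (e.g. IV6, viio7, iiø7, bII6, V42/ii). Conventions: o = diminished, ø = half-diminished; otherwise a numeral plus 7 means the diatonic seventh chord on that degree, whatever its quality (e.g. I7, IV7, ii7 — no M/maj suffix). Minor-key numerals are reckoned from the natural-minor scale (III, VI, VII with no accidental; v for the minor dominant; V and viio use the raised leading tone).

iiø7

Stacked in thirds the chord is F-Ab-Cb-Eb: a half-diminished seventh chord on F.
In Eb minor, F is the supertonic; the diatonic half-diminished seventh chord there is iiø7.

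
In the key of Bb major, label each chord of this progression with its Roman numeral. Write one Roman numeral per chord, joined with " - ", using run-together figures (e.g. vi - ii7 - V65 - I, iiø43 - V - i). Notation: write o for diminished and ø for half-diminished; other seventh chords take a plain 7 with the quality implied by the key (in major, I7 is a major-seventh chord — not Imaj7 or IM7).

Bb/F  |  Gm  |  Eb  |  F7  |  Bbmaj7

I64 - vi - IV - V7 - I7

Bb/F has root Bb, degree 1 in Bb major, so I64.
Gm has root G, degree 6 in Bb major, so vi.
Eb: major triad on Eb = scale degree 4 → IV.
F7: root F is the dominant; dominant seventh chord there is V7.
Bbmaj7 has root Bb, degree 1 in Bb major, so I7.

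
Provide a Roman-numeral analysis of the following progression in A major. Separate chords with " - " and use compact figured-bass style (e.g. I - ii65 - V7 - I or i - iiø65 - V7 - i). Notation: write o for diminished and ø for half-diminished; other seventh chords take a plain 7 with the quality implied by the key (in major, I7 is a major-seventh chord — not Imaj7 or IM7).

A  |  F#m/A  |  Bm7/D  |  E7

I - vi6 - ii65 - V7

A has root A, degree 1 in A major, so I.
F#m/A: minor triad on F# = scale degree 6 → vi6.
Bm7/D: root B is the supertonic; minor seventh chord there is ii65.
E7: root E is the dominant; dominant seventh chord there is V7.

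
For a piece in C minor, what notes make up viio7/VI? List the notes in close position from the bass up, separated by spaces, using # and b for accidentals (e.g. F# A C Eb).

viio7/VI is a secondary leading-tone chord. The target VI is Ab in C minor; the applied chord is rooted a semitone below, on G.
Building a fully diminished seventh chord on G gives G-Bb-Db-Fb.

G Bb Db Fb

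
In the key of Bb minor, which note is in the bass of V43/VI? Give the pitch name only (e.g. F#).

The applied chord V43/VI is rooted on Db: Db-F-Ab-Cb.
The figure 43 means second inversion — the fifth is in the bass.

Ab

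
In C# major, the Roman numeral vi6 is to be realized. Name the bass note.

vi in C# major has root A#; the chord is A#-C#-E#.
The figure 6 means first inversion — the third is in the bass.

C#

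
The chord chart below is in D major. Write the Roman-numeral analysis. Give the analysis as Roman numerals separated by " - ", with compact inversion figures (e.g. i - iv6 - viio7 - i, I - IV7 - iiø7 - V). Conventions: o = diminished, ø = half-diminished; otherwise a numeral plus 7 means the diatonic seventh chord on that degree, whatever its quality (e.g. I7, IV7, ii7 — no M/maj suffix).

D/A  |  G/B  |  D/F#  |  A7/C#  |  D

D/A: major triad on D = scale degree 1 → I64.
G/B: root G is the subdominant; major triad there is IV6.
D/F# has root D, degree 1 in D major, so I6.
A7/C#: dominant seventh chord on A = scale degree 5 → V65.
D: root D is the tonic; major triad there is I.

I64 - IV6 - I6 - V65 - I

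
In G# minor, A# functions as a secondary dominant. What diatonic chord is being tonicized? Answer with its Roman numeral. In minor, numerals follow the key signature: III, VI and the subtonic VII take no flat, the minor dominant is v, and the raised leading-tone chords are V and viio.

The chord is a major triad on A#.
A dominant resolves down a perfect fifth: A# → D#. In G# minor, D# is scale degree 5, i.e. V.

V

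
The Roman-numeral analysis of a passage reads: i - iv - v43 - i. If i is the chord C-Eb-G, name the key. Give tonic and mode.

C minor

The anchor chord is a minor triad on C, labeled i.
If C is scale degree 1 and the mode makes that degree carry a minor triad, the tonic is C and the mode is minor.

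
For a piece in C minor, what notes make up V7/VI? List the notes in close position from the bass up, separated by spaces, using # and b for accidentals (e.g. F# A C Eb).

Eb G Bb Db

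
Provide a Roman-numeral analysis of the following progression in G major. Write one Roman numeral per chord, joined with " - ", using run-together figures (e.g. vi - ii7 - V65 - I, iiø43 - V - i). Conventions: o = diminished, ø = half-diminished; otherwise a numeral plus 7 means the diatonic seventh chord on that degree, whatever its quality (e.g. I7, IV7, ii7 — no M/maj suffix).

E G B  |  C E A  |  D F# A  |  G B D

vi - ii6 - V - I

E-G-B: minor triad on E = scale degree 6 → vi.
C-E-A has root A, degree 2 in G major, so ii6.
D-F#-A has root D, degree 5 in G major, so V.
G-B-D has root G, degree 1 in G major, so I.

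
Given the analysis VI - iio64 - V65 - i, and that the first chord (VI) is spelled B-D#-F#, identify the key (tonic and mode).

D# minor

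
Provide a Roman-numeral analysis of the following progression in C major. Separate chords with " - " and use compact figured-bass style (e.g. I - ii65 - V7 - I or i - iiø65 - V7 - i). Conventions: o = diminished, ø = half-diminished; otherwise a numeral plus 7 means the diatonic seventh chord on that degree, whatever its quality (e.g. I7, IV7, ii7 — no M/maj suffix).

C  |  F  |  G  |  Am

C has root C, degree 1 in C major, so I.
F: major triad on F = scale degree 4 → IV.
G: major triad on G = scale degree 5 → V.
Am: root A is the submediant; minor triad there is vi.

I - IV - V - vi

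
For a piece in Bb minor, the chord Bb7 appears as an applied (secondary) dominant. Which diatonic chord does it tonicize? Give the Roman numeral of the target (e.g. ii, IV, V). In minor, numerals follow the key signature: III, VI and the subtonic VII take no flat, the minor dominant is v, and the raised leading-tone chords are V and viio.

iv

The chord is a dominant seventh chord on Bb.
A dominant resolves down a perfect fifth: Bb → Eb. In Bb minor, Eb is scale degree 4, i.e. iv.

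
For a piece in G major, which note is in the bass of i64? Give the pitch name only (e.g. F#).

D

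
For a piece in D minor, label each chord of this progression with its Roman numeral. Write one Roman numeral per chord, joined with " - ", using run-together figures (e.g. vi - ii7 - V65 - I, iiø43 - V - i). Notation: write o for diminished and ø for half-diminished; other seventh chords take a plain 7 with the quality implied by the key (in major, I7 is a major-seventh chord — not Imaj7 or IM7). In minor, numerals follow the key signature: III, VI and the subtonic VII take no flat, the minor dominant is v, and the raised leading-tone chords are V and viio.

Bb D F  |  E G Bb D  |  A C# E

VI - iiø7 - V

Bb-D-F: root Bb is the submediant; major triad there is VI.
E-G-Bb-D has root E, degree 2 in D minor, so iiø7.
A-C#-E: root A is the dominant; major triad there is V.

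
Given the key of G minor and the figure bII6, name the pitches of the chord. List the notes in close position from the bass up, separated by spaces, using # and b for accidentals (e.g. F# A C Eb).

C Eb Ab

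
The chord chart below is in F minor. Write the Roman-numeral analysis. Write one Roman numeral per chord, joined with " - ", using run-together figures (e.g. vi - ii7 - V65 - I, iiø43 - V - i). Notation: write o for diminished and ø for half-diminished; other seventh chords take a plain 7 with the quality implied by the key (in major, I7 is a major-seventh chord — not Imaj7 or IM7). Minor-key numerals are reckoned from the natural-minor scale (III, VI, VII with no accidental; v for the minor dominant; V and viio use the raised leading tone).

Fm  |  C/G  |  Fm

Fm has root F, degree 1 in F minor, so i.
C/G: root C is the dominant; major triad there is V64.
Fm: root F is the tonic; minor triad there is i.

i - V64 - i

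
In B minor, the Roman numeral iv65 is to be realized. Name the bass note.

iv in B minor has root E; the chord is E-G-B-D.
The figure 65 means first inversion — the third is in the bass.

G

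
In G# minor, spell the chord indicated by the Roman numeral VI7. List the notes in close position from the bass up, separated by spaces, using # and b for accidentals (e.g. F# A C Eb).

In G# minor, the submediant is E, and the diatonic chord built there is a major seventh chord.
Stacking thirds from E gives E-G#-B-D#.

E G# B D#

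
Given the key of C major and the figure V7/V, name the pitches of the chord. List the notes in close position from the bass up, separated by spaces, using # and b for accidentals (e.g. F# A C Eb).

D F# A C

V7/V is a secondary dominant — the dominant seventh of V. V in C major is G, so the applied chord's root is D, a perfect fifth above.
Building a dominant seventh chord on D gives D-F#-A-C.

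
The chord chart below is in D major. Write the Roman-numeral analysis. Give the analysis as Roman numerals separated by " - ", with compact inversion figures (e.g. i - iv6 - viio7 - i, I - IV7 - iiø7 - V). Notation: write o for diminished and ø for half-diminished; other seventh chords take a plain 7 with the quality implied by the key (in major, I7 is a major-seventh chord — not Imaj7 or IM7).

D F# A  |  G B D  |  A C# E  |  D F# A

I - IV - V - I

D-F#-A has root D, degree 1 in D major, so I.
G-B-D: major triad on G = scale degree 4 → IV.
A-C#-E: major triad on A = scale degree 5 → V.
D-F#-A: major triad on D = scale degree 1 → I.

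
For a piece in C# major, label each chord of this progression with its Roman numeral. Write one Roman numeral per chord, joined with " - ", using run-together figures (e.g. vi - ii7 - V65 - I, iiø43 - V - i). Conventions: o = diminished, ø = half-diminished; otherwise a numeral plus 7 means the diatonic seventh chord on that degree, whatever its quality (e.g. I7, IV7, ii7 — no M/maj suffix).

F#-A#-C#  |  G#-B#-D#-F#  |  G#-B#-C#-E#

F#-A#-C#: major triad on F# = scale degree 4 → IV.
G#-B#-D#-F# has root G#, degree 5 in C# major, so V7.
G#-B#-C#-E# has root C#, degree 1 in C# major, so I43.

IV - V7 - I43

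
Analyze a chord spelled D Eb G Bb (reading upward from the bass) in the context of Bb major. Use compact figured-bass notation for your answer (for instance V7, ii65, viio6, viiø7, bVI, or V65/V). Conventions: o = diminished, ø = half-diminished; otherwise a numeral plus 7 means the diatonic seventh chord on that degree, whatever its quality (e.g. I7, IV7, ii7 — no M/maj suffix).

IV42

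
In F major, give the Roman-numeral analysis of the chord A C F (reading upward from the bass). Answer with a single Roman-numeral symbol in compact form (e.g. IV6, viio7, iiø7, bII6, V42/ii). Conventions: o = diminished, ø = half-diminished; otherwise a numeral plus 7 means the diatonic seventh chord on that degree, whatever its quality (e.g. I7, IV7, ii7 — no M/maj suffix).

The pitches F-A-C form a major triad rooted on F.
In F major, F is the tonic; the diatonic major triad there is I.
With A in the bass the chord is in first inversion, so the figured bass is 6.

I6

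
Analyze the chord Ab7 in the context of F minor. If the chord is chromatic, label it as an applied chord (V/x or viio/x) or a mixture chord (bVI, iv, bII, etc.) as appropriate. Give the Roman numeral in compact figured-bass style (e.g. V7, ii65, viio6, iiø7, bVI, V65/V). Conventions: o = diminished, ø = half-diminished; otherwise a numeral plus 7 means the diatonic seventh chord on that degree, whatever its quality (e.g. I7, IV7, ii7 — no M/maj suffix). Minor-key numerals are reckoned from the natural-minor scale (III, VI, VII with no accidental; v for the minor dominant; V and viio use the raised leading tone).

Stacked in thirds the chord is Ab-C-Eb-Gb: a dominant seventh chord on Ab.
Ab is not a diatonic chord root with this quality in F minor, but it lies a perfect fifth above Db (VI), so the chord functions as an applied dominant of VI.

V7/VI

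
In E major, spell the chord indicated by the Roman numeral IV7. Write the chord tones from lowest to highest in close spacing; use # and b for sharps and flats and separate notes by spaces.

In E major, scale degree 4 is A, and the diatonic chord built there is a major seventh chord.
Stacking thirds from A gives A-C#-E-G#.

A C# E G#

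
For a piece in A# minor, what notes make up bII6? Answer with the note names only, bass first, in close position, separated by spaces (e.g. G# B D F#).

D# F# B

Scale degree 2 in A# minor is B#; lowering it a half step gives B. bII6 is the Neapolitan sixth — a major triad on the lowered second degree, here in its customary first inversion.
So the chord is B-D#-F#.
The figured bass 6 indicates first inversion, placing the third (D#) in the bass: D#-F#-B.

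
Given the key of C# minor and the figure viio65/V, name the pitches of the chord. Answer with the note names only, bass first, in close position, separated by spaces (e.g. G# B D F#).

A# C# E F##

The slash marks an applied leading-tone chord: viio of V. In C# minor, V is G#, so the leading tone to it is F##, a half step below.
Building a fully diminished seventh chord on F## gives F##-A#-C#-E.
With the 65 figure the chord is in first inversion; from the bass A# upward in close position it reads A#-C#-E-F##.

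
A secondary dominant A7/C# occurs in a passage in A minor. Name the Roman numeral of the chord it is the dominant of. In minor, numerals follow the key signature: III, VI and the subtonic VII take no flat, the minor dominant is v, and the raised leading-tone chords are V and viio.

The chord is a dominant seventh chord on A.
A dominant resolves down a perfect fifth: A → D. In A minor, D is scale degree 4, i.e. iv.

iv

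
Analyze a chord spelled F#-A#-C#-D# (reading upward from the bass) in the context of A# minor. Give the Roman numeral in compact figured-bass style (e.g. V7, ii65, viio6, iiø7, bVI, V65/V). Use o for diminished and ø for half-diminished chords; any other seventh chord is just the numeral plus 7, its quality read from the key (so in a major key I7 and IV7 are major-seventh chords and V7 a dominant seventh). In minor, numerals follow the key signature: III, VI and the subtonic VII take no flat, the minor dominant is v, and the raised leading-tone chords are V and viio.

iv65

Stacked in thirds the chord is D#-F#-A#-C#: a minor seventh chord on D#.
D# is scale degree 4 in A# minor, and a minor seventh chord on that degree is written iv7.
With F# in the bass the chord is in first inversion, so the figured bass is 65.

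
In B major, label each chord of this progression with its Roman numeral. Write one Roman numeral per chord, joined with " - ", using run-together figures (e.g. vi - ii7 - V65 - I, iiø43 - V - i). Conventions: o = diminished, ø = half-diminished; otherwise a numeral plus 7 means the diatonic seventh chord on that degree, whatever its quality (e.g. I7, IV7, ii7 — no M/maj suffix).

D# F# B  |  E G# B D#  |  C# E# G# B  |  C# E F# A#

I6 - IV7 - V7/V - V43

D#-F#-B: root B is the tonic; major triad there is I6.
E-G#-B-D#: major seventh chord on E = scale degree 4 → IV7.
C#-E#-G#-B: chromatic; C# is V of V, so V7/V.
C#-E-F#-A#: dominant seventh chord on F# = scale degree 5 → V43.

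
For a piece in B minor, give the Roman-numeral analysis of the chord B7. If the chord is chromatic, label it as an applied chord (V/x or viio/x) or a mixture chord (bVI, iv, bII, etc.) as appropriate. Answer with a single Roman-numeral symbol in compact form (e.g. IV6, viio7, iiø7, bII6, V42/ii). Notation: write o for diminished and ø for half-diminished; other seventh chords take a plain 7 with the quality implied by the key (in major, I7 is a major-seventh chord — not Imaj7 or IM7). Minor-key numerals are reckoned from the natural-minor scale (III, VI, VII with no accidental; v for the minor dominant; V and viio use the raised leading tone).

V7/iv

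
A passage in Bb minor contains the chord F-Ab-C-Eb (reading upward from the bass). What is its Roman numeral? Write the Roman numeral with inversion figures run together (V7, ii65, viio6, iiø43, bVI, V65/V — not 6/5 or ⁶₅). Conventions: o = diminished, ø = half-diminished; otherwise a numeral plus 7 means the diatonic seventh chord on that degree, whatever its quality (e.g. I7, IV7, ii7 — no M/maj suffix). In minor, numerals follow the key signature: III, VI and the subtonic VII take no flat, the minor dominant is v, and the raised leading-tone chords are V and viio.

v7

Stacked in thirds the chord is F-Ab-C-Eb: a minor seventh chord on F.
In Bb minor, F is the dominant; the diatonic minor seventh chord there is v7.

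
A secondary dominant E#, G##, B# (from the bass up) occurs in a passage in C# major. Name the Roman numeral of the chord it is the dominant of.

The chord is a major triad on E#.
A dominant resolves down a perfect fifth: E# → A#. In C# major, A# is scale degree 6, i.e. vi.

vi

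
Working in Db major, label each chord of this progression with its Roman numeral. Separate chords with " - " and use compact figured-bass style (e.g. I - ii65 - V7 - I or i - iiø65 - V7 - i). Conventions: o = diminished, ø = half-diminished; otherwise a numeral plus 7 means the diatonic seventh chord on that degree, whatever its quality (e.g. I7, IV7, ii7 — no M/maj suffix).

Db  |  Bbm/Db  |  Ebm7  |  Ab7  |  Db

Db: root Db is the tonic; major triad there is I.
Bbm/Db has root Bb, degree 6 in Db major, so vi6.
Ebm7: root Eb is the supertonic; minor seventh chord there is ii7.
Ab7: root Ab is the dominant; dominant seventh chord there is V7.
Db has root Db, degree 1 in Db major, so I.

I - vi6 - ii7 - V7 - I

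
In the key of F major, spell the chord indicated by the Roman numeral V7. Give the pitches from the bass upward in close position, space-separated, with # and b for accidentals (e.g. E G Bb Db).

C E G Bb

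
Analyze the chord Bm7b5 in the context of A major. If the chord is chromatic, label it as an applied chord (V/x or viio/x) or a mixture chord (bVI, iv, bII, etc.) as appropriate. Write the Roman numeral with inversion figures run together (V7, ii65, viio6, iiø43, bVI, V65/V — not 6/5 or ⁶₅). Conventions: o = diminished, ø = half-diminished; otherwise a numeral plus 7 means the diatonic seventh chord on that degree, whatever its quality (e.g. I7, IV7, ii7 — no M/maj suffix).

The pitches B-D-F-A form a half-diminished seventh chord rooted on B.
B is the second degree of A major. This is the half-diminished supertonic seventh, borrowed from the parallel minor.

iiø7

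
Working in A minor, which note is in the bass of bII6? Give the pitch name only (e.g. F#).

bII in A minor has root Bb; the chord is Bb-D-F.
The figure 6 means first inversion — the third is in the bass.

D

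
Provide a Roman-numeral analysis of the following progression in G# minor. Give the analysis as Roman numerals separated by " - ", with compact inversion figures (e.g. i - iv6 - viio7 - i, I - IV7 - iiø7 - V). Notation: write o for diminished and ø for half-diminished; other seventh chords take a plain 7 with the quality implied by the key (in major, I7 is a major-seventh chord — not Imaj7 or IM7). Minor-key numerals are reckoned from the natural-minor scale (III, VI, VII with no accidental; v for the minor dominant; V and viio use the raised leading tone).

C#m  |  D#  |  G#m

iv - V - i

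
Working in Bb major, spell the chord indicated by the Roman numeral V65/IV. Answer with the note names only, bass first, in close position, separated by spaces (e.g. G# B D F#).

D F Ab Bb

The slash means an applied dominant: we want the dominant of IV. In Bb major, IV is Eb major, and its dominant is built on Bb.
Building a dominant seventh chord on Bb gives Bb-D-F-Ab.
With the 65 figure the chord is in first inversion; from the bass D upward in close position it reads D-F-Ab-Bb.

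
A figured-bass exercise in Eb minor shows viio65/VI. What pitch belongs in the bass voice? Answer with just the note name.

The applied chord viio65/VI is rooted on Bb: Bb-Db-Fb-Abb.
The figure 65 means first inversion — the third is in the bass.

Db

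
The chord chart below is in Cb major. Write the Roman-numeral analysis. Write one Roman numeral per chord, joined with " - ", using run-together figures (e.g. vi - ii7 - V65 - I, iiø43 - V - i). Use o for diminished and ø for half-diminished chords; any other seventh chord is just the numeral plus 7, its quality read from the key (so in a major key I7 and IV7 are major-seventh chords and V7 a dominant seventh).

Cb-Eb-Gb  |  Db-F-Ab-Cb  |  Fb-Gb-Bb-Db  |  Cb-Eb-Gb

Cb-Eb-Gb: root Cb is the tonic; major triad there is I.
Db-F-Ab-Cb is the secondary dominant of V (dominant seventh chord on Db): V7/V.
Fb-Gb-Bb-Db has root Gb, degree 5 in Cb major, so V42.
Cb-Eb-Gb has root Cb, degree 1 in Cb major, so I.

I - V7/V - V42 - I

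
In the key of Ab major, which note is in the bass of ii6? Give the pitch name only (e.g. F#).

ii in Ab major has root Bb; the chord is Bb-Db-F.
The figure 6 means first inversion — the third is in the bass.

Db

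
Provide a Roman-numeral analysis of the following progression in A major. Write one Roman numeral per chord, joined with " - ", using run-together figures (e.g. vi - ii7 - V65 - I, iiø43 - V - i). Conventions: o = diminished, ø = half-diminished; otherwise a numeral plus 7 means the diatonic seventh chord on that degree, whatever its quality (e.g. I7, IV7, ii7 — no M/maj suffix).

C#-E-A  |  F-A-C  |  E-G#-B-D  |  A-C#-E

C#-E-A: major triad on A = scale degree 1 → I6.
F-A-C is non-diatonic — bVI, a mixture chord from A minor.
E-G#-B-D: dominant seventh chord on E = scale degree 5 → V7.
A-C#-E has root A, degree 1 in A major, so I.

I6 - bVI - V7 - I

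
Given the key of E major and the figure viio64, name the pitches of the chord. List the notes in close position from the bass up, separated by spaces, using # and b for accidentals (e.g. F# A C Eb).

In E major, the leading tone is D#, and the diatonic chord built there is a diminished triad.
That chord is spelled D#-F#-A.
The figured bass 64 indicates second inversion, placing the fifth (A) in the bass: A-D#-F#.

A D# F#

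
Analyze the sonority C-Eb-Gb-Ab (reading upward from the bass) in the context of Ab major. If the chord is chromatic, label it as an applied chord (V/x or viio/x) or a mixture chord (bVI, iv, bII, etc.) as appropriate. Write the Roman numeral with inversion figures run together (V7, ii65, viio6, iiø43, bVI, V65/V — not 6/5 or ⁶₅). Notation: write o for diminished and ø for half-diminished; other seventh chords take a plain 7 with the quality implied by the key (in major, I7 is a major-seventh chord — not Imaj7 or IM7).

The pitches Ab-C-Eb-Gb form a dominant seventh chord rooted on Ab.
Ab is not a diatonic chord root with this quality in Ab major, but it lies a perfect fifth above Db (IV), so the chord functions as an applied dominant of IV.
With C in the bass the chord is in first inversion, so the figured bass is 65.

V65/IV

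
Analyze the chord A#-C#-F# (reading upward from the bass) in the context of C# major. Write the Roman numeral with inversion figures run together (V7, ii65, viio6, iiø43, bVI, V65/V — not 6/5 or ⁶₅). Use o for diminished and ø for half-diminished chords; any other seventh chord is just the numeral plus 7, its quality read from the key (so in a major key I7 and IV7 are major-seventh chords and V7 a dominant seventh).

IV6

The pitches F#-A#-C# form a major triad rooted on F#.
F# is scale degree 4 in C# major, and a major triad on that degree is written IV.
With A# in the bass the chord is in first inversion, so the figured bass is 6.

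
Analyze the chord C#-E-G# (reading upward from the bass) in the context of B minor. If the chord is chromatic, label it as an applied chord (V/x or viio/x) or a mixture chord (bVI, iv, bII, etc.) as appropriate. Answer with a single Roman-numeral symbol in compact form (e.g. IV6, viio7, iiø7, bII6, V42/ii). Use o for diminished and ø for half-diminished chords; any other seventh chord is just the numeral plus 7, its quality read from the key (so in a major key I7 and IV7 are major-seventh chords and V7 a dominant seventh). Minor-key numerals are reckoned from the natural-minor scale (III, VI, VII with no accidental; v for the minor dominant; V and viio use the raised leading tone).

The pitches C#-E-G# form a minor triad rooted on C#.
C# is the second degree of B minor. This is the minor supertonic, borrowed from the parallel major (the Dorian ii).

ii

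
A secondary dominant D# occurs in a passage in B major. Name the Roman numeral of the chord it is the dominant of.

vi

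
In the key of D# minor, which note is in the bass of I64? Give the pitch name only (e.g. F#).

A#

I in D# minor has root D#; the chord is D#-F##-A#.
The figure 64 means second inversion — the fifth is in the bass.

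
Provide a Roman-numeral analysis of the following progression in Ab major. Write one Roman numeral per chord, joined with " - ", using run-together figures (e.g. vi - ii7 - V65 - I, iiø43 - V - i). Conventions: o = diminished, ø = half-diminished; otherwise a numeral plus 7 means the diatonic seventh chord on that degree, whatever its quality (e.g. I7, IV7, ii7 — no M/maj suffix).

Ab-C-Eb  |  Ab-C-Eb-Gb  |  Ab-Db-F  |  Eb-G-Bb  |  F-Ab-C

Ab-C-Eb: major triad on Ab = scale degree 1 → I.
Ab-C-Eb-Gb: a dominant seventh chord on Ab, the applied dominant of IV → V7/IV.
Ab-Db-F: major triad on Db = scale degree 4 → IV64.
Eb-G-Bb: root Eb is the dominant; major triad there is V.
F-Ab-C has root F, degree 6 in Ab major, so vi.

I - V7/IV - IV64 - V - vi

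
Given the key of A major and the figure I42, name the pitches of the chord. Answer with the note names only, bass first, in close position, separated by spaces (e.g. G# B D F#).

The numeral's case and figure indicate a major seventh chord. In A major its root, the tonic, is A.
Stacking thirds from A gives A-C#-E-G#.
With the 42 figure the chord is in third inversion; from the bass G# upward in close position it reads G#-A-C#-E.

G# A C# E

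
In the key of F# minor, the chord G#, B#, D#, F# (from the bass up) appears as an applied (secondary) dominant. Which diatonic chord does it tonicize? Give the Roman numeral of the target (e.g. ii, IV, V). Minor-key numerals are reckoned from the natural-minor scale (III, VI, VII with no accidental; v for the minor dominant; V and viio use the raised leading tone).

The chord is a dominant seventh chord on G#.
A dominant resolves down a perfect fifth: G# → C#. In F# minor, C# is scale degree 5, i.e. V.

V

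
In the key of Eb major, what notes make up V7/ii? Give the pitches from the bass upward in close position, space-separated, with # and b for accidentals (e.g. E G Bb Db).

C E G Bb

V7/ii is a secondary dominant — the dominant seventh of ii. ii in Eb major is F, so the applied chord's root is C, a perfect fifth above.
Building a dominant seventh chord on C gives C-E-G-Bb.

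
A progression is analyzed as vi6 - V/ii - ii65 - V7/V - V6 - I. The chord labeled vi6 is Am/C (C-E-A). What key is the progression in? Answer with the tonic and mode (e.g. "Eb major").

The chord Am/C is a minor triad rooted on A; its label is vi6.
vi6 on A implies A is the submediant; that puts the tonic at C, and the lowercase numeral fits major mode.

C major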